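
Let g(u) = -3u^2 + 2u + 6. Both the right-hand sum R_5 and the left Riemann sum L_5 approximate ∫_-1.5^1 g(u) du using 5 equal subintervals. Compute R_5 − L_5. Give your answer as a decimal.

4.375

R_5 = 11.25.
L_5 = 6.875.
R_5 − L_5 = 4.375.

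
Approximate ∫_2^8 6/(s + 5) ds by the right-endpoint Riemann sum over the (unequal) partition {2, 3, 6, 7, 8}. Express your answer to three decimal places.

3.348

Subinterval widths: 1, 3, 1, 1.
Right endpoints: 3, 6, 7, 8.
f(3) = 0.75, f(6) = 6/11, f(7) = 0.5, f(8) = 6/13.
Sum = Σ Δs_i · f(s_i).
Sum ≈ 3.348.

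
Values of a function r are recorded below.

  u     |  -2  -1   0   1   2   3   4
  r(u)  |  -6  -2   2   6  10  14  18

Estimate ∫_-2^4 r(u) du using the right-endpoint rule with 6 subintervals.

48

Δu = 1.
Sum = 1·[(-2) + 2 + 6 + 10 + 14 + 18] = 48.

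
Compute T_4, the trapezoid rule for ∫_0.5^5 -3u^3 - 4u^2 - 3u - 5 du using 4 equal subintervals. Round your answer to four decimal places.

-722.1182

Δu = (5 − 0.5)/4 = 1.125.
f(0.5) = -7.875, f(1.625) = -17055/512, f(2.75) = -105.890625, f(3.875) = -128637/512, f(5) = -495.
T_4 = (Δu/2)·[f(u_0) + 2f(u_1) + 2f(u_2) + 2f(u_3) + f(u_4)].
Sum ≈ -722.1182.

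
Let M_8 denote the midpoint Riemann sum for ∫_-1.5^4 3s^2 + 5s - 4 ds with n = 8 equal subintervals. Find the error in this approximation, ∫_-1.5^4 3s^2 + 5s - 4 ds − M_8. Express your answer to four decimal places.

0.6499

Exact integral: ∫_-1.5^4 f(s) ds = 79.75.
M_8 ≈ 79.100098.
Error ≈ 79.75 − 79.100098 ≈ 0.6499.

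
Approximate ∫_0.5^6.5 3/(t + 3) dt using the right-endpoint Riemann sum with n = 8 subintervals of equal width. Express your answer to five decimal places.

2.80245

Δt = (6.5 − 0.5)/8 = 0.75.
Right endpoints: 1.25, 2, 2.75, 3.5, 4.25, 5, 5.75, 6.5.
f(1.25) = 12/17, f(2) = 0.6, f(2.75) = 12/23, f(3.5) = 6/13, f(4.25) = 12/29, f(5) = 0.375, f(5.75) = 12/35, f(6.5) = 6/19.
Sum = Δt · [f(1.25) + f(2) + f(2.75) + ...].
Sum ≈ 2.80245.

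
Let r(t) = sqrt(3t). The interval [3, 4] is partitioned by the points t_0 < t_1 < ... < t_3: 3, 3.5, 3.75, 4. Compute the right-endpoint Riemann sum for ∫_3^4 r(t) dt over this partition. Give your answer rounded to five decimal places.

Subinterval widths: 0.5, 0.25, 0.25.
Right endpoints: 3.5, 3.75, 4.
r(3.5) ≈ 3.24037, r(3.75) ≈ 3.35410, r(4) ≈ 3.46410.
Sum = Σ Δt_i · r(t_i).
Sum ≈ 3.32474.

3.32474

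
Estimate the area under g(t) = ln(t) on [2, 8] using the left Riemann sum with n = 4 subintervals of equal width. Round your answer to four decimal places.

Δt = (8 − 2)/4 = 1.5.
Left endpoints: 2, 3.5, 5, 6.5.
g(2) ≈ 0.6931, g(3.5) ≈ 1.2528, g(5) ≈ 1.6094, g(6.5) ≈ 1.8718.
Sum = Δt · [g(2) + g(3.5) + g(5) + g(6.5)].
Sum ≈ 8.1407.

8.1407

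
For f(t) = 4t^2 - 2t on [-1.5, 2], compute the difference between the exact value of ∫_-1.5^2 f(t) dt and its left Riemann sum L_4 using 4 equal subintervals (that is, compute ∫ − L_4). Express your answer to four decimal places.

Exact integral: ∫_-1.5^2 f(t) dt ≈ 13.416667.
L_4 = 15.203125.
Error ≈ 13.416667 − 15.203125 ≈ -1.7865.

-1.7865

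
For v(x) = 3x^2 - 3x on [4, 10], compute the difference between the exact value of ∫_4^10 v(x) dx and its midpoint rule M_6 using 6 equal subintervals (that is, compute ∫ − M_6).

Exact integral: ∫_4^10 v(x) dx = 810.
M_6 = 808.5.
Error = 810 − 808.5 = 1.5.

1.5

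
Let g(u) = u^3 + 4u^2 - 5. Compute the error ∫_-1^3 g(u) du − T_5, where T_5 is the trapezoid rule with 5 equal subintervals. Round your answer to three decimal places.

Exact integral: ∫_-1^3 g(u) du ≈ 37.33333.
T_5 = 40.32.
Error ≈ 37.33333 − 40.32 ≈ -2.987.

-2.987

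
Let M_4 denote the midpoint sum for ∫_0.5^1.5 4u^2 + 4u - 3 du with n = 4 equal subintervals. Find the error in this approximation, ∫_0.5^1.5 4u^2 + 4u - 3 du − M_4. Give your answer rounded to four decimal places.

0.0208

Exact integral: ∫_0.5^1.5 f(u) du ≈ 5.333333.
M_4 = 5.3125.
Error ≈ 5.333333 − 5.3125 ≈ 0.0208.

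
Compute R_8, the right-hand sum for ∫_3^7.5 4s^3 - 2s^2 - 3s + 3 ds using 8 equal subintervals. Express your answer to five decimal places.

3190.77246

Δs = (7.5 − 3)/8 = 0.5625.
Right endpoints: 3.5625, 4.125, 4.6875, 5.25, 5.8125, 6.375, 6.9375, 7.5.
f(3.5625) = 151329/1024, f(4.125) = 237.3515625, f(4.6875) = 365547/1024, f(5.25) = 510.9375, f(5.8125) = 720381/1024, f(6.375) = 938.9296875, f(6.9375) = 1250823/1024, f(7.5) = 1555.5.
Sum = Δs · [f(3.5625) + f(4.125) + f(4.6875) + ...].
Sum ≈ 3190.77246.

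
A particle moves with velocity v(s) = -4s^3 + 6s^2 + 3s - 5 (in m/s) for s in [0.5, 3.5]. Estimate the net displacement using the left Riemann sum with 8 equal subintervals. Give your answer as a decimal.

-45.890625

Δs = (3.5 − 0.5)/8 = 0.375.
Left endpoints: 0.5, 0.875, 1.25, 1.625, 2, 2.375, 2.75, 3.125.
v(0.5) = -2.5, v(0.875) = -0.4609375, v(1.25) = 0.3125, v(1.625) = -1.4453125, v(2) = -7, v(2.375) = -17.6171875, v(2.75) = -34.5625, v(3.125) = -59.1015625.
Sum = Δs · [v(0.5) + v(0.875) + v(1.25) + ...].
Sum = -45.890625.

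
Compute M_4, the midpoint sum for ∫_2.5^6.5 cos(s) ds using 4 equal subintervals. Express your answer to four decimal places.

Δs = (6.5 − 2.5)/4 = 1.
Midpoints: 3, 4, 5, 6.
f(3) ≈ -0.9900, f(4) ≈ -0.6536, f(5) ≈ 0.2837, f(6) ≈ 0.9602.
Sum = Δs · [f(3) + f(4) + f(5) + f(6)].
Sum ≈ -0.3998.

-0.3998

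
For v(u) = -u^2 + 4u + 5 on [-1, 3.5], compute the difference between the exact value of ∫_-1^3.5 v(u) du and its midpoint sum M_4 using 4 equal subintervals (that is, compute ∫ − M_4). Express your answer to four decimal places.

-0.4746

Exact integral: ∫_-1^3.5 v(u) du = 30.375.
M_4 ≈ 30.849609.
Error ≈ 30.375 − 30.849609 ≈ -0.4746.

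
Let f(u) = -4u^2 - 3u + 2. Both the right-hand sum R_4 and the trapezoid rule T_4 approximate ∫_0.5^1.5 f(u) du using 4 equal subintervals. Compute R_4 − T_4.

-1.375

R_4 = -6.75.
T_4 = -5.375.
R_4 − T_4 = -1.375.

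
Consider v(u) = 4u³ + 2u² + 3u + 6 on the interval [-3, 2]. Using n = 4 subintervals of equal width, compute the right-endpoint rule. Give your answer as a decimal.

66.25

Δu = (2 − (-3))/4 = 1.25.
Right endpoints: -1.75, -0.5, 0.75, 2.
v(-1.75) = -14.5625, v(-0.5) = 4.5, v(0.75) = 11.0625, v(2) = 52.
Sum = Δu · [v(-1.75) + v(-0.5) + v(0.75) + v(2)].
Sum = 66.25.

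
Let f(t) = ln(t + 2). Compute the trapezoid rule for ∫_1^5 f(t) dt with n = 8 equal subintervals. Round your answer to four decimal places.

6.3216

Δt = (5 − 1)/8 = 0.5.
f(1) ≈ 1.0986, f(1.5) ≈ 1.2528, f(2) ≈ 1.3863, f(2.5) ≈ 1.5041, f(3) ≈ 1.6094, f(3.5) ≈ 1.7047, f(4) ≈ 1.7918, f(4.5) ≈ 1.8718, f(5) ≈ 1.9459.
T_8 = (Δt/2)·[f(t_0) + 2f(t_1) + ... + 2f(t_{7}) + f(t_8)].
Sum ≈ 6.3216.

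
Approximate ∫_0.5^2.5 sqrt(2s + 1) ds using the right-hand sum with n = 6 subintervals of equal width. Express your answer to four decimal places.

4.1260

Δs = (2.5 − 0.5)/6 = 1/3.
Right endpoints: 5/6, 7/6, 1.5, 11/6, 13/6, 2.5.
f(5/6) ≈ 1.6330, f(7/6) ≈ 1.8257, f(1.5) ≈ 2.0000, f(11/6) ≈ 2.1602, f(13/6) ≈ 2.3094, f(2.5) ≈ 2.4495.
Sum = Δs · [f(5/6) + f(7/6) + f(1.5) + ...].
Sum ≈ 4.1260.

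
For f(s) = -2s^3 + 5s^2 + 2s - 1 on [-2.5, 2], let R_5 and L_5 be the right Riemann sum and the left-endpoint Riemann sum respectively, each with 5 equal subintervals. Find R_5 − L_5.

-44.55

R_5 = 25.83.
L_5 = 70.38.
R_5 − L_5 = -44.55.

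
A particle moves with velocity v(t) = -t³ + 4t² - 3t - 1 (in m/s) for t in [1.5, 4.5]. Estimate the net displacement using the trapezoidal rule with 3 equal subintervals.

-16.75

Δt = (4.5 − 1.5)/3 = 1.
v(1.5) = 0.125, v(2.5) = 0.875, v(3.5) = -5.375, v(4.5) = -24.625.
T_3 = (Δt/2)·[v(t_0) + 2v(t_1) + 2v(t_2) + v(t_3)].
Sum = -16.75.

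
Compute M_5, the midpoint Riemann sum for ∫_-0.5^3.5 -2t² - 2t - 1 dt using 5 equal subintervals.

-44.24

Δt = (3.5 − (-0.5))/5 = 0.8.
Midpoints: -0.1, 0.7, 1.5, 2.3, 3.1.
f(-0.1) = -0.82, f(0.7) = -3.38, f(1.5) = -8.5, f(2.3) = -16.18, f(3.1) = -26.42.
Sum = Δt · [f(-0.1) + f(0.7) + f(1.5) + f(2.3) + f(3.1)].
Sum = -44.24.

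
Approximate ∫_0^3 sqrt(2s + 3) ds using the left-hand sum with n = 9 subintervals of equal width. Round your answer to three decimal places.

Δs = (3 − 0)/9 = 1/3.
Left endpoints: 0, 1/3, 2/3, 1, 4/3, 5/3, 2, 7/3, 8/3.
f(0) ≈ 1.732, f(1/3) ≈ 1.915, f(2/3) ≈ 2.082, f(1) ≈ 2.236, f(4/3) ≈ 2.380, f(5/3) ≈ 2.517, f(2) ≈ 2.646, f(7/3) ≈ 2.769, f(8/3) ≈ 2.887.
Sum = Δs · [f(0) + f(1/3) + f(2/3) + ...].
Sum ≈ 7.054.

7.054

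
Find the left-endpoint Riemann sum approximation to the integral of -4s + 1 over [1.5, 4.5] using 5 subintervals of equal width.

-29.4

Δs = (4.5 − 1.5)/5 = 0.6.
Left endpoints: 1.5, 2.1, 2.7, 3.3, 3.9.
f(1.5) = -5, f(2.1) = -7.4, f(2.7) = -9.8, f(3.3) = -12.2, f(3.9) = -14.6.
Sum = Δs · [f(1.5) + f(2.1) + f(2.7) + f(3.3) + f(3.9)].
Sum = -29.4.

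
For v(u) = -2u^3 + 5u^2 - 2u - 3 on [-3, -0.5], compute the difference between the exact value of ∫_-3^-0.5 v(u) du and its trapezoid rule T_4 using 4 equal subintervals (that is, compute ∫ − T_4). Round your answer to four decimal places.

-2.5228

Exact integral: ∫_-3^-0.5 v(u) du ≈ 86.510417.
T_4 ≈ 89.033203.
Error ≈ 86.510417 − 89.033203 ≈ -2.5228.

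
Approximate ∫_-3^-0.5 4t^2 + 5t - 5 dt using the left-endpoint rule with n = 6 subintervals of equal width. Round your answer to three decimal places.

6.435

Δt = (-0.5 − (-3))/6 = 5/12.
Left endpoints: -3, -31/12, -13/6, -1.75, -4/3, -11/12.
f(-3) = 16, f(-31/12) = 79/9, f(-13/6) = 53/18, f(-1.75) = -1.5, f(-4/3) = -41/9, f(-11/12) = -56/9.
Sum = Δt · [f(-3) + f(-31/12) + f(-13/6) + ...].
Sum ≈ 6.435.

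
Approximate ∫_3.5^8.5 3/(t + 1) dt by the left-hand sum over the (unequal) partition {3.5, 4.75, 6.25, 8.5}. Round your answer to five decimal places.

Subinterval widths: 1.25, 1.5, 2.25.
Left endpoints: 3.5, 4.75, 6.25.
f(3.5) = 2/3, f(4.75) = 12/23, f(6.25) = 12/29.
Sum = Σ Δt_i · f(t_i).
Sum ≈ 2.54698.

2.54698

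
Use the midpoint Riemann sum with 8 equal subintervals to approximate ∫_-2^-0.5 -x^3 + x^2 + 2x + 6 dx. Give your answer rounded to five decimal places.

11.83850

Δx = (-0.5 − (-2))/8 = 0.1875.
Midpoints: -1.90625, -1.71875, -1.53125, -1.34375, -1.15625, -0.96875, -0.78125, -0.59375.
f(-1.90625) = 417733/32768, f(-1.71875) = 347143/32768, f(-1.53125) = 290737/32768, f(-1.34375) = 247219/32768, f(-1.15625) = 215293/32768, f(-0.96875) = 193663/32768, f(-0.78125) = 181033/32768, f(-0.59375) = 176107/32768.
Sum = Δx · [f(-1.90625) + f(-1.71875) + f(-1.53125) + ...].
Sum ≈ 11.83850.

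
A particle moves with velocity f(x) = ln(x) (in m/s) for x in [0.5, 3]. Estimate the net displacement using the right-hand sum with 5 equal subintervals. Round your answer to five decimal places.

1.55676

Δx = (3 − 0.5)/5 = 0.5.
Right endpoints: 1, 1.5, 2, 2.5, 3.
f(1) ≈ 0.00000, f(1.5) ≈ 0.40547, f(2) ≈ 0.69315, f(2.5) ≈ 0.91629, f(3) ≈ 1.09861.
Sum = Δx · [f(1) + f(1.5) + f(2) + f(2.5) + f(3)].
Sum ≈ 1.55676.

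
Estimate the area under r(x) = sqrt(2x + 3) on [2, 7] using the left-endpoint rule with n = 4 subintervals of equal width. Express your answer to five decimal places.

16.24993

Δx = (7 − 2)/4 = 1.25.
Left endpoints: 2, 3.25, 4.5, 5.75.
r(2) ≈ 2.64575, r(3.25) ≈ 3.08221, r(4.5) ≈ 3.46410, r(5.75) ≈ 3.80789.
Sum = Δx · [r(2) + r(3.25) + r(4.5) + r(5.75)].
Sum ≈ 16.24993.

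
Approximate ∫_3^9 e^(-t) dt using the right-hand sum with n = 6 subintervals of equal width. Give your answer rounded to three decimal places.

Δt = (9 − 3)/6 = 1.
Right endpoints: 4, 5, 6, 7, 8, 9.
f(4) ≈ 0.018, f(5) ≈ 0.007, f(6) ≈ 0.002, f(7) ≈ 0.001, f(8) ≈ 0.000, f(9) ≈ 0.000.
Sum = Δt · [f(4) + f(5) + f(6) + ...].
Sum ≈ 0.029.

0.029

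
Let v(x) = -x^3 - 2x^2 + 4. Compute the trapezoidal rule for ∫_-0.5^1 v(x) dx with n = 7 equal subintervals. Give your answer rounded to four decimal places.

4.9841

Δx = (1 − (-0.5))/7 = 3/14.
v(-0.5) = 3.625, v(-2/7) = 1324/343, v(-1/14) = 10949/2744, v(1/7) = 1357/343, v(5/14) = 10151/2744, v(4/7) = 1084/343, v(11/14) = 6257/2744, v(1) = 1.
T_7 = (Δx/2)·[v(x_0) + 2v(x_1) + ... + 2v(x_{6}) + v(x_7)].
Sum ≈ 4.9841.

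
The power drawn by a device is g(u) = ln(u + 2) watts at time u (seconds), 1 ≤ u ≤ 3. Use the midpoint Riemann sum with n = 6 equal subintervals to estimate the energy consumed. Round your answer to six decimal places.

2.751969

Δu = (3 − 1)/6 = 1/3.
Midpoints: 7/6, 1.5, 11/6, 13/6, 2.5, 17/6.
g(7/6) ≈ 1.152680, g(1.5) ≈ 1.252763, g(11/6) ≈ 1.343735, g(13/6) ≈ 1.427116, g(2.5) ≈ 1.504077, g(17/6) ≈ 1.575536.
Sum = Δu · [g(7/6) + g(1.5) + g(11/6) + ...].
Sum ≈ 2.751969.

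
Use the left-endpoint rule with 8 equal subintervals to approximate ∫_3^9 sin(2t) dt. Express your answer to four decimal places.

0.2975

Δt = (9 − 3)/8 = 0.75.
Left endpoints: 3, 3.75, 4.5, 5.25, 6, 6.75, 7.5, 8.25.
f(3) ≈ -0.2794, f(3.75) ≈ 0.9380, f(4.5) ≈ 0.4121, f(5.25) ≈ -0.8797, f(6) ≈ -0.5366, f(6.75) ≈ 0.8038, f(7.5) ≈ 0.6503, f(8.25) ≈ -0.7118.
Sum = Δt · [f(3) + f(3.75) + f(4.5) + ...].
Sum ≈ 0.2975.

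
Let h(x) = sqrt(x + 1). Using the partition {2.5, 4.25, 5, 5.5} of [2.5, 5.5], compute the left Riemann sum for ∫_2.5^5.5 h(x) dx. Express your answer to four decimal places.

Subinterval widths: 1.75, 0.75, 0.5.
Left endpoints: 2.5, 4.25, 5.
h(2.5) ≈ 1.8708, h(4.25) ≈ 2.2913, h(5) ≈ 2.4495.
Sum = Σ Δx_i · h(x_i).
Sum ≈ 6.2172.

6.2172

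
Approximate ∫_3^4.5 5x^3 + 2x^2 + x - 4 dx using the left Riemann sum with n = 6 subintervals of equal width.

411.53515625

Δx = (4.5 − 3)/6 = 0.25.
Left endpoints: 3, 3.25, 3.5, 3.75, 4, 4.25.
f(3) = 152, f(3.25) = 192.015625, f(3.5) = 238.375, f(3.75) = 291.546875, f(4) = 352, f(4.25) = 420.203125.
Sum = Δx · [f(3) + f(3.25) + f(3.5) + ...].
Sum = 411.53515625.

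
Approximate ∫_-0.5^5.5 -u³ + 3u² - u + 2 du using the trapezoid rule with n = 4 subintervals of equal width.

Δu = (5.5 − (-0.5))/4 = 1.5.
f(-0.5) = 3.375, f(1) = 3, f(2.5) = 2.625, f(4) = -18, f(5.5) = -79.125.
T_4 = (Δu/2)·[f(u_0) + 2f(u_1) + 2f(u_2) + 2f(u_3) + f(u_4)].
Sum = -75.375.

-75.375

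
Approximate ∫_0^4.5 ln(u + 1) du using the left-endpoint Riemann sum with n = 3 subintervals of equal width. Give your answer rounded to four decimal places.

Δu = (4.5 − 0)/3 = 1.5.
Left endpoints: 0, 1.5, 3.
f(0) ≈ 0.0000, f(1.5) ≈ 0.9163, f(3) ≈ 1.3863.
Sum = Δu · [f(0) + f(1.5) + f(3)].
Sum ≈ 3.4539.

3.4539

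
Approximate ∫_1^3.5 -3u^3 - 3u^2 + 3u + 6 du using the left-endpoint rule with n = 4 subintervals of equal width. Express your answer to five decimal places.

-78.12012

Δu = (3.5 − 1)/4 = 0.625.
Left endpoints: 1, 1.625, 2.25, 2.875.
f(1) = 3, f(1.625) = -5079/512, f(2.25) = -36.609375, f(2.875) = -41709/512.
Sum = Δu · [f(1) + f(1.625) + f(2.25) + f(2.875)].
Sum ≈ -78.12012.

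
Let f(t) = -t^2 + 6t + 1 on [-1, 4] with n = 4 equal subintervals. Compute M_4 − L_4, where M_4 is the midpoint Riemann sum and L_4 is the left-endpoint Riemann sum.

11.328125

M_4 = 28.984375.
L_4 = 17.65625.
M_4 − L_4 = 11.328125.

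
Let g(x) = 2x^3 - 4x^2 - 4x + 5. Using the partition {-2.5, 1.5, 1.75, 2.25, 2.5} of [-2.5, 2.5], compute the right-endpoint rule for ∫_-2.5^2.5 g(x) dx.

-14.3046875

Subinterval widths: 4, 0.25, 0.5, 0.25.
Right endpoints: 1.5, 1.75, 2.25, 2.5.
g(1.5) = -3.25, g(1.75) = -3.53125, g(2.25) = -1.46875, g(2.5) = 1.25.
Sum = Σ Δx_i · g(x_i).
Sum = -14.3046875.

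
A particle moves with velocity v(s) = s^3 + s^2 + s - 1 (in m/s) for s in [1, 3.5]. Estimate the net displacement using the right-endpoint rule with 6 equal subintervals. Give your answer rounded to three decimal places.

66.498

Δs = (3.5 − 1)/6 = 5/12.
Right endpoints: 17/12, 11/6, 2.25, 8/3, 37/12, 3.5.
v(17/12) = 9101/1728, v(11/6) = 2237/216, v(2.25) = 17.703125, v(8/3) = 749/27, v(37/12) = 70681/1728, v(3.5) = 57.625.
Sum = Δs · [v(17/12) + v(11/6) + v(2.25) + ...].
Sum ≈ 66.498.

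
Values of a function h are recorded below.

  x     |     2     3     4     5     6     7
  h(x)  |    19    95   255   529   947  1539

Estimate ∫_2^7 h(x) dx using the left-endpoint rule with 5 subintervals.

1845

Δx = 1.
Sum = 1·[19 + 95 + 255 + 529 + 947] = 1845.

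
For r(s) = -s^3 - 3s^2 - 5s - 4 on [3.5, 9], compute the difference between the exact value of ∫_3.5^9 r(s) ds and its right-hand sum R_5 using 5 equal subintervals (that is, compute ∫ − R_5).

Exact integral: ∫_3.5^9 r(s) ds = -2482.734375.
R_5 = -3012.79.
Error = -2482.734375 − (-3012.79) = 530.055625.

530.055625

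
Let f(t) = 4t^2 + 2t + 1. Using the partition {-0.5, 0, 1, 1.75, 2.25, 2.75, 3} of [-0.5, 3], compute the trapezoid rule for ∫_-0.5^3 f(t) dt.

Subinterval widths: 0.5, 1, 0.75, 0.5, 0.5, 0.25.
f(-0.5) = 1, f(0) = 1, f(1) = 7, f(1.75) = 16.75, f(2.25) = 25.75, f(2.75) = 36.75, f(3) = 43.
On each subinterval the trapezoid contributes (Δt_i/2)·[f(t_{i-1}) + f(t_i)].
Sum = 49.625.

49.625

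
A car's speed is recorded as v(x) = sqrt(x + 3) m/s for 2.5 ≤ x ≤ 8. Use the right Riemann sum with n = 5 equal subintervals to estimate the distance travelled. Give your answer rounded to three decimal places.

16.251

Δx = (8 − 2.5)/5 = 1.1.
Right endpoints: 3.6, 4.7, 5.8, 6.9, 8.
v(3.6) ≈ 2.569, v(4.7) ≈ 2.775, v(5.8) ≈ 2.966, v(6.9) ≈ 3.146, v(8) ≈ 3.317.
Sum = Δx · [v(3.6) + v(4.7) + v(5.8) + v(6.9) + v(8)].
Sum ≈ 16.251.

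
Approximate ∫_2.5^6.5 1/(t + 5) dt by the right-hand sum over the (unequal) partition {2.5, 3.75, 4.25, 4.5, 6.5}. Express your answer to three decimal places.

Subinterval widths: 1.25, 0.5, 0.25, 2.
Right endpoints: 3.75, 4.25, 4.5, 6.5.
f(3.75) = 4/35, f(4.25) = 4/37, f(4.5) = 2/19, f(6.5) = 2/23.
Sum = Σ Δt_i · f(t_i).
Sum ≈ 0.397.

0.397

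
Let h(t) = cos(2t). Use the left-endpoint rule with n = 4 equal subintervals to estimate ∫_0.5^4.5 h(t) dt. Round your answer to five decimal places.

0.58787

Δt = (4.5 − 0.5)/4 = 1.
Left endpoints: 0.5, 1.5, 2.5, 3.5.
h(0.5) ≈ 0.54030, h(1.5) ≈ -0.98999, h(2.5) ≈ 0.28366, h(3.5) ≈ 0.75390.
Sum = Δt · [h(0.5) + h(1.5) + h(2.5) + h(3.5)].
Sum ≈ 0.58787.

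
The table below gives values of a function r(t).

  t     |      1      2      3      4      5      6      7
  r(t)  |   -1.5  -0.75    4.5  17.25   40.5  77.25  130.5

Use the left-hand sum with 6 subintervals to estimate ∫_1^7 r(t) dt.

Δt = 1.
Sum = 1·[(-1.5) + (-0.75) + 4.5 + 17.25 + 40.5 + 77.25] = 137.25.

137.25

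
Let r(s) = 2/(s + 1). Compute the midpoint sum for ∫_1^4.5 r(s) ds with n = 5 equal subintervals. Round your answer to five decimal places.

Δs = (4.5 − 1)/5 = 0.7.
Midpoints: 1.35, 2.05, 2.75, 3.45, 4.15.
r(1.35) = 40/47, r(2.05) = 40/61, r(2.75) = 8/15, r(3.45) = 40/89, r(4.15) = 40/103.
Sum = Δs · [r(1.35) + r(2.05) + r(2.75) + r(3.45) + r(4.15)].
Sum ≈ 2.01455.

2.01455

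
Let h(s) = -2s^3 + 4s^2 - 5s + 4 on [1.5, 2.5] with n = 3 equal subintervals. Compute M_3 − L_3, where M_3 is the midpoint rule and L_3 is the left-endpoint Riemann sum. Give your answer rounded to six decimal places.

-2.027778

M_3 ≈ -6.59259259.
L_3 ≈ -4.56481481.
M_3 − L_3 ≈ -2.027778.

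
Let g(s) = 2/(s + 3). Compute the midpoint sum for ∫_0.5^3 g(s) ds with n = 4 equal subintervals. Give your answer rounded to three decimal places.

1.076

Δs = (3 − 0.5)/4 = 0.625.
Midpoints: 0.8125, 1.4375, 2.0625, 2.6875.
g(0.8125) = 32/61, g(1.4375) = 32/71, g(2.0625) = 32/81, g(2.6875) = 32/91.
Sum = Δs · [g(0.8125) + g(1.4375) + g(2.0625) + g(2.6875)].
Sum ≈ 1.076.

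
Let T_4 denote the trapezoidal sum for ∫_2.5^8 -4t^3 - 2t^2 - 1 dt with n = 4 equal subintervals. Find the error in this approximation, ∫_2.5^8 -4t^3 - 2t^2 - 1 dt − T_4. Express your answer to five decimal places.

112.64974

Exact integral: ∫_2.5^8 f(t) dt ≈ -4393.3541667.
T_4 = -4506.00390625.
Error ≈ -4393.3541667 − (-4506.00390625) ≈ 112.64974.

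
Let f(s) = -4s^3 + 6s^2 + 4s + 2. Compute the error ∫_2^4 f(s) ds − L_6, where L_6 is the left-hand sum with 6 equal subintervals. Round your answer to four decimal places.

-22.8889

Exact integral: ∫_2^4 f(s) ds = -100.
L_6 ≈ -77.111111.
Error ≈ -100 − (-77.111111) ≈ -22.8889.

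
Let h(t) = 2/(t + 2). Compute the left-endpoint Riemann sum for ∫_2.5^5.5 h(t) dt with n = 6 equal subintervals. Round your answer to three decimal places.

1.067

Δt = (5.5 − 2.5)/6 = 0.5.
Left endpoints: 2.5, 3, 3.5, 4, 4.5, 5.
h(2.5) = 4/9, h(3) = 0.4, h(3.5) = 4/11, h(4) = 1/3, h(4.5) = 4/13, h(5) = 2/7.
Sum = Δt · [h(2.5) + h(3) + h(3.5) + ...].
Sum ≈ 1.067.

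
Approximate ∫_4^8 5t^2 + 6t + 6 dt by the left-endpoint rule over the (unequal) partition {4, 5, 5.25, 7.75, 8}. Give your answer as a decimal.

Subinterval widths: 1, 0.25, 2.5, 0.25.
Left endpoints: 4, 5, 5.25, 7.75.
f(4) = 110, f(5) = 161, f(5.25) = 175.3125, f(7.75) = 352.8125.
Sum = Σ Δt_i · f(t_i).
Sum = 676.734375.

676.734375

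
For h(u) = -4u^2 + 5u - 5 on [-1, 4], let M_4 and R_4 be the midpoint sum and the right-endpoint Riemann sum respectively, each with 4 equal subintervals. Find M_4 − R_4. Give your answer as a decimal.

M_4 = -71.5625.
R_4 = -101.25.
M_4 − R_4 = 29.6875.

29.6875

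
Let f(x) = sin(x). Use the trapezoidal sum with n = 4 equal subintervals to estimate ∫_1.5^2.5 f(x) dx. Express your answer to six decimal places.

Δx = (2.5 − 1.5)/4 = 0.25.
f(1.5) ≈ 0.997495, f(1.75) ≈ 0.983986, f(2) ≈ 0.909297, f(2.25) ≈ 0.778073, f(2.5) ≈ 0.598472.
T_4 = (Δx/2)·[f(x_0) + 2f(x_1) + 2f(x_2) + 2f(x_3) + f(x_4)].
Sum ≈ 0.867335.

0.867335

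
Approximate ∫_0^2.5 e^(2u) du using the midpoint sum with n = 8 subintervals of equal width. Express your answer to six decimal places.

72.520457

Δu = (2.5 − 0)/8 = 0.3125.
Midpoints: 0.15625, 0.46875, 0.78125, 1.09375, 1.40625, 1.71875, 2.03125, 2.34375.
f(0.15625) ≈ 1.366838, f(0.46875) ≈ 2.553589, f(0.78125) ≈ 4.770733, f(1.09375) ≈ 8.912903, f(1.40625) ≈ 16.651495, f(1.71875) ≈ 31.109088, f(2.03125) ≈ 58.119428, f(2.34375) ≈ 108.581387.
Sum = Δu · [f(0.15625) + f(0.46875) + f(0.78125) + ...].
Sum ≈ 72.520457.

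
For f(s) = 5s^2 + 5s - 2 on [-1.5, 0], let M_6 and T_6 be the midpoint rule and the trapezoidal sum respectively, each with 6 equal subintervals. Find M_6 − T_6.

-0.1171875

M_6 = -3.0390625.
T_6 = -2.921875.
M_6 − T_6 = -0.1171875.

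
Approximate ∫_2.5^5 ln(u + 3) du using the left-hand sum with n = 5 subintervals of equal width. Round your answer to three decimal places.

4.665

Δu = (5 − 2.5)/5 = 0.5.
Left endpoints: 2.5, 3, 3.5, 4, 4.5.
f(2.5) ≈ 1.705, f(3) ≈ 1.792, f(3.5) ≈ 1.872, f(4) ≈ 1.946, f(4.5) ≈ 2.015.
Sum = Δu · [f(2.5) + f(3) + f(3.5) + f(4) + f(4.5)].
Sum ≈ 4.665.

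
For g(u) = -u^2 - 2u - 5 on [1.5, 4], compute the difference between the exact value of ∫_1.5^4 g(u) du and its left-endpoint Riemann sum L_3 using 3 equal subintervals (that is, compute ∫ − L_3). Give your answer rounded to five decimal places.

-7.52315

Exact integral: ∫_1.5^4 g(u) du ≈ -46.4583333.
L_3 ≈ -38.9351852.
Error ≈ -46.4583333 − (-38.9351852) ≈ -7.52315.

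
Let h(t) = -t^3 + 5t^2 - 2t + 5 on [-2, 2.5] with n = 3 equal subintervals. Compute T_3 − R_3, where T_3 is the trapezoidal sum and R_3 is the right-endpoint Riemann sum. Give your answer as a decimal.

16.03125

T_3 = 61.03125.
R_3 = 45.
T_3 − R_3 = 16.03125.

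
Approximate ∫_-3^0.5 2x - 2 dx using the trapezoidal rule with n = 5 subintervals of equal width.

-15.75

Δx = (0.5 − (-3))/5 = 0.7.
f(-3) = -8, f(-2.3) = -6.6, f(-1.6) = -5.2, f(-0.9) = -3.8, f(-0.2) = -2.4, f(0.5) = -1.
T_5 = (Δx/2)·[f(x_0) + 2f(x_1) + ... + 2f(x_{4}) + f(x_5)].
Sum = -15.75.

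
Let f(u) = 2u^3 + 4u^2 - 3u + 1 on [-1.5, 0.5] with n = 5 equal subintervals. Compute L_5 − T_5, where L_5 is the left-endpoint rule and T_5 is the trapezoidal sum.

1.4

L_5 = 8.62.
T_5 = 7.22.
L_5 − T_5 = 1.4.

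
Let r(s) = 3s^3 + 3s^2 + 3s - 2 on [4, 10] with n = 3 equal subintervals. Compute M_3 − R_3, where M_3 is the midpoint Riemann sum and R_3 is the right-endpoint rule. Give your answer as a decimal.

-3474

M_3 = 8226.
R_3 = 11700.
M_3 − R_3 = -3474.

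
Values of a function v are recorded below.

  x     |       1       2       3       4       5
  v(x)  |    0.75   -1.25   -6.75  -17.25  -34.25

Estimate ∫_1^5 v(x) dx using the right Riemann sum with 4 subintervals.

Δx = 1.
Sum = 1·[(-1.25) + (-6.75) + (-17.25) + (-34.25)] = -59.5.

-59.5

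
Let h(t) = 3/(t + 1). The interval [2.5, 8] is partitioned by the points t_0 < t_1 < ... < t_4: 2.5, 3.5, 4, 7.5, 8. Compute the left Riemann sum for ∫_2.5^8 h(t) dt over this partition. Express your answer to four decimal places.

3.4669

Subinterval widths: 1, 0.5, 3.5, 0.5.
Left endpoints: 2.5, 3.5, 4, 7.5.
h(2.5) = 6/7, h(3.5) = 2/3, h(4) = 0.6, h(7.5) = 6/17.
Sum = Σ Δt_i · h(t_i).
Sum ≈ 3.4669.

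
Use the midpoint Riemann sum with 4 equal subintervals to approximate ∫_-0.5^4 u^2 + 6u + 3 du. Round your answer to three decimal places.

Δu = (4 − (-0.5))/4 = 1.125.
Midpoints: 0.0625, 1.1875, 2.3125, 3.4375.
f(0.0625) = 3.37890625, f(1.1875) = 11.53515625, f(2.3125) = 22.22265625, f(3.4375) = 35.44140625.
Sum = Δu · [f(0.0625) + f(1.1875) + f(2.3125) + f(3.4375)].
Sum ≈ 81.650.

81.650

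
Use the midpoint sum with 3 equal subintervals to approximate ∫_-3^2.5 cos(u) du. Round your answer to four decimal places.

Δu = (2.5 − (-3))/3 = 11/6.
Midpoints: -25/12, -0.25, 19/12.
f(-25/12) ≈ -0.4904, f(-0.25) ≈ 0.9689, f(19/12) ≈ -0.0125.
Sum = Δu · [f(-25/12) + f(-0.25) + f(19/12)].
Sum ≈ 0.8543.

0.8543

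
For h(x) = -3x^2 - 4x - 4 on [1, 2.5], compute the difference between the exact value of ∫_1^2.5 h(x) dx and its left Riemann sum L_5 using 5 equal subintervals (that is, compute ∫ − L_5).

Exact integral: ∫_1^2.5 h(x) dx = -31.125.
L_5 = -27.93.
Error = -31.125 − (-27.93) = -3.195.

-3.195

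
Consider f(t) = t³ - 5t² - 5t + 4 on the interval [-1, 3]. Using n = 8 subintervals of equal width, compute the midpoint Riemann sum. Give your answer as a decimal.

-30.5

Δt = (3 − (-1))/8 = 0.5.
Midpoints: -0.75, -0.25, 0.25, 0.75, 1.25, 1.75, 2.25, 2.75.
f(-0.75) = 4.515625, f(-0.25) = 4.921875, f(0.25) = 2.453125, f(0.75) = -2.140625, f(1.25) = -8.109375, f(1.75) = -14.703125, f(2.25) = -21.171875, f(2.75) = -26.765625.
Sum = Δt · [f(-0.75) + f(-0.25) + f(0.25) + ...].
Sum = -30.5.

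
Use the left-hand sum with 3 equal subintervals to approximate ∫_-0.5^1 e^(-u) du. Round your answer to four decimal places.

1.6276

Δu = (1 − (-0.5))/3 = 0.5.
Left endpoints: -0.5, 0, 0.5.
f(-0.5) ≈ 1.6487, f(0) ≈ 1.0000, f(0.5) ≈ 0.6065.
Sum = Δu · [f(-0.5) + f(0) + f(0.5)].
Sum ≈ 1.6276.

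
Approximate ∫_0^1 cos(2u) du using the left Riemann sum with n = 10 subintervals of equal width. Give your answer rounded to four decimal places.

Δu = (1 − 0)/10 = 0.1.
Left endpoints: 0, 0.1, 0.2, 0.3, 0.4, 0.5, 0.6, 0.7, 0.8, 0.9.
f(0) ≈ 1.0000, f(0.1) ≈ 0.9801, f(0.2) ≈ 0.9211, f(0.3) ≈ 0.8253, f(0.4) ≈ 0.6967, f(0.5) ≈ 0.5403, f(0.6) ≈ 0.3624, f(0.7) ≈ 0.1700, f(0.8) ≈ -0.0292, f(0.9) ≈ -0.2272.
Sum = Δu · [f(0) + f(0.1) + f(0.2) + ...].
Sum ≈ 0.5239.

0.5239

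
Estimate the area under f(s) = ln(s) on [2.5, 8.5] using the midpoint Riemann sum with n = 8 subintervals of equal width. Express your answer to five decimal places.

Δs = (8.5 − 2.5)/8 = 0.75.
Midpoints: 2.875, 3.625, 4.375, 5.125, 5.875, 6.625, 7.375, 8.125.
f(2.875) ≈ 1.05605, f(3.625) ≈ 1.28785, f(4.375) ≈ 1.47591, f(5.125) ≈ 1.63413, f(5.875) ≈ 1.77071, f(6.625) ≈ 1.89085, f(7.375) ≈ 1.99810, f(8.125) ≈ 2.09495.
Sum = Δs · [f(2.875) + f(3.625) + f(4.375) + ...].
Sum ≈ 9.90641.

9.90641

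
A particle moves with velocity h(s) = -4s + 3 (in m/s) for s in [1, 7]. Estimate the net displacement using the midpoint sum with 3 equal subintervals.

Δs = (7 − 1)/3 = 2.
Midpoints: 2, 4, 6.
h(2) = -5, h(4) = -13, h(6) = -21.
Sum = Δs · [h(2) + h(4) + h(6)].
Sum = -78.

-78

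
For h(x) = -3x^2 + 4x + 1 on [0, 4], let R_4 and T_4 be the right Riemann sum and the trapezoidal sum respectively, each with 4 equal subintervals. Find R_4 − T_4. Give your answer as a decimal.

R_4 = -46.
T_4 = -30.
R_4 − T_4 = -16.

-16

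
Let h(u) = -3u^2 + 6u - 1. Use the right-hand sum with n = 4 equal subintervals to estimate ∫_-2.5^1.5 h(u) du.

Δu = (1.5 − (-2.5))/4 = 1.
Right endpoints: -1.5, -0.5, 0.5, 1.5.
h(-1.5) = -16.75, h(-0.5) = -4.75, h(0.5) = 1.25, h(1.5) = 1.25.
Sum = Δu · [h(-1.5) + h(-0.5) + h(0.5) + h(1.5)].
Sum = -19.

-19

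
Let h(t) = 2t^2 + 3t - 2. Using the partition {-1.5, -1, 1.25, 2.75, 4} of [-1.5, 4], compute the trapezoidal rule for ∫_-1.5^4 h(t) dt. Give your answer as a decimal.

Subinterval widths: 0.5, 2.25, 1.5, 1.25.
h(-1.5) = -2, h(-1) = -3, h(1.25) = 4.875, h(2.75) = 21.375, h(4) = 42.
On each subinterval the trapezoid contributes (Δt_i/2)·[h(t_{i-1}) + h(t_i)].
Sum = 60.15625.

60.15625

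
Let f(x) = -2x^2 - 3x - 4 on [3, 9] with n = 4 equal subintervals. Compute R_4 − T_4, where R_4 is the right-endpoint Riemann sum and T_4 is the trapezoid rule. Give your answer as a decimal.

-121.5

R_4 = -726.
T_4 = -604.5.
R_4 − T_4 = -121.5.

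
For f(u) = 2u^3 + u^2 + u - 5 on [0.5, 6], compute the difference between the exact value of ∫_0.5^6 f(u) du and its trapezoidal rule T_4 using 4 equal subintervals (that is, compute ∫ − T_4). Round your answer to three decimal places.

-35.528

Exact integral: ∫_0.5^6 f(u) du ≈ 710.30208.
T_4 ≈ 745.83008.
Error ≈ 710.30208 − 745.83008 ≈ -35.528.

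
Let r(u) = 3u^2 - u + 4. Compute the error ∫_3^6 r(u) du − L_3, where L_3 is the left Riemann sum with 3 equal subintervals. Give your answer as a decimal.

37.5

Exact integral: ∫_3^6 r(u) du = 187.5.
L_3 = 150.
Error = 187.5 − 150 = 37.5.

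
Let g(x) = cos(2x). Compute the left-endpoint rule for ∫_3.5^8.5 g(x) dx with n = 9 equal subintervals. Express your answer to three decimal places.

-0.438

Δx = (8.5 − 3.5)/9 = 5/9.
Left endpoints: 3.5, 73/18, 83/18, 31/6, 103/18, 113/18, 41/6, 133/18, 143/18.
g(3.5) ≈ 0.754, g(73/18) ≈ -0.254, g(83/18) ≈ -0.980, g(31/6) ≈ -0.615, g(103/18) ≈ 0.434, g(113/18) ≈ 1.000, g(41/6) ≈ 0.453, g(133/18) ≈ -0.598, g(143/18) ≈ -0.984.
Sum = Δx · [g(3.5) + g(73/18) + g(83/18) + ...].
Sum ≈ -0.438.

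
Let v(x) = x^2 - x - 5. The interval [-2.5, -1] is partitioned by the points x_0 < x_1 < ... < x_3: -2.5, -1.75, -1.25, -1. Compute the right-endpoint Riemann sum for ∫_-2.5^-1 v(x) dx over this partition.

Subinterval widths: 0.75, 0.5, 0.25.
Right endpoints: -1.75, -1.25, -1.
v(-1.75) = -0.1875, v(-1.25) = -2.1875, v(-1) = -3.
Sum = Σ Δx_i · v(x_i).
Sum = -1.984375.

-1.984375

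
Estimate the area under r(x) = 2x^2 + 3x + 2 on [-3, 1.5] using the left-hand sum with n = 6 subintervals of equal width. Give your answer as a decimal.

Δx = (1.5 − (-3))/6 = 0.75.
Left endpoints: -3, -2.25, -1.5, -0.75, 0, 0.75.
r(-3) = 11, r(-2.25) = 5.375, r(-1.5) = 2, r(-0.75) = 0.875, r(0) = 2, r(0.75) = 5.375.
Sum = Δx · [r(-3) + r(-2.25) + r(-1.5) + ...].
Sum = 19.96875.

19.96875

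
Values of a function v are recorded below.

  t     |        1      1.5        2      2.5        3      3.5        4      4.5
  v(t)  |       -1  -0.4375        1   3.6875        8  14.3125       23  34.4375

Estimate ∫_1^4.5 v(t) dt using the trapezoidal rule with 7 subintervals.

33.140625

Δt = 0.5.
T_7 = (0.5/2)·[(-1) + 2·(-0.4375) + 2·1 + 2·3.6875 + 2·8 + 2·14.3125 + 2·23 + 34.4375] = 33.140625.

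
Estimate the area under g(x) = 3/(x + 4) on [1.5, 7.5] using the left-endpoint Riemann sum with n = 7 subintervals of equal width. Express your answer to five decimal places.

Δx = (7.5 − 1.5)/7 = 6/7.
Left endpoints: 1.5, 33/14, 45/14, 57/14, 69/14, 81/14, 93/14.
g(1.5) = 6/11, g(33/14) = 42/89, g(45/14) = 42/101, g(57/14) = 42/113, g(69/14) = 0.336, g(81/14) = 42/137, g(93/14) = 42/149.
Sum = Δx · [g(1.5) + g(33/14) + g(45/14) + ...].
Sum ≈ 2.33943.

2.33943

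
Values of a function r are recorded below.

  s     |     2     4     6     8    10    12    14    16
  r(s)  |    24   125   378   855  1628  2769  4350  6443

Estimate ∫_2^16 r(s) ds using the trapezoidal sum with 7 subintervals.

Δs = 2.
T_7 = (2/2)·[24 + 2·125 + 2·378 + 2·855 + 2·1628 + 2·2769 + 2·4350 + 6443] = 26677.

26677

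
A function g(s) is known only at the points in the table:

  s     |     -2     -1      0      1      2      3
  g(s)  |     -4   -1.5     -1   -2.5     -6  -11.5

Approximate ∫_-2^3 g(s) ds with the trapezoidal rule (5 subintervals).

Δs = 1.
T_5 = (1/2)·[(-4) + 2·(-1.5) + 2·(-1) + 2·(-2.5) + 2·(-6) + (-11.5)] = -18.75.

-18.75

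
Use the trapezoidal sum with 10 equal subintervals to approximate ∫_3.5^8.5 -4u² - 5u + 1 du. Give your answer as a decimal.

Δu = (8.5 − 3.5)/10 = 0.5.
f(3.5) = -65.5, f(4) = -83, f(4.5) = -102.5, f(5) = -124, f(5.5) = -147.5, f(6) = -173, f(6.5) = -200.5, f(7) = -230, f(7.5) = -261.5, f(8) = -295, f(8.5) = -330.5.
T_10 = (Δu/2)·[f(u_0) + 2f(u_1) + ... + 2f(u_{9}) + f(u_10)].
Sum = -907.5.

-907.5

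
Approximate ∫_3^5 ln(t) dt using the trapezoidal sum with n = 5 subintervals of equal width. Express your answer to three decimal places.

Δt = (5 − 3)/5 = 0.4.
f(3) ≈ 1.099, f(3.4) ≈ 1.224, f(3.8) ≈ 1.335, f(4.2) ≈ 1.435, f(4.6) ≈ 1.526, f(5) ≈ 1.609.
T_5 = (Δt/2)·[f(t_0) + 2f(t_1) + ... + 2f(t_{4}) + f(t_5)].
Sum ≈ 2.750.

2.750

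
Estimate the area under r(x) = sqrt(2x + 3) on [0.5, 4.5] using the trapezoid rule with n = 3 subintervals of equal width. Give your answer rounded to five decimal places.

11.15879

Δx = (4.5 − 0.5)/3 = 4/3.
r(0.5) ≈ 2.00000, r(11/6) ≈ 2.58199, r(19/6) ≈ 3.05505, r(4.5) ≈ 3.46410.
T_3 = (Δx/2)·[r(x_0) + 2r(x_1) + 2r(x_2) + r(x_3)].
Sum ≈ 11.15879.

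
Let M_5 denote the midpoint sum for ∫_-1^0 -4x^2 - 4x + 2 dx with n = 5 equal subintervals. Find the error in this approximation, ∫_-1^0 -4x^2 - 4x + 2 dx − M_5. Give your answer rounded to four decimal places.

Exact integral: ∫_-1^0 f(x) dx ≈ 2.666667.
M_5 = 2.68.
Error ≈ 2.666667 − 2.68 ≈ -0.0133.

-0.0133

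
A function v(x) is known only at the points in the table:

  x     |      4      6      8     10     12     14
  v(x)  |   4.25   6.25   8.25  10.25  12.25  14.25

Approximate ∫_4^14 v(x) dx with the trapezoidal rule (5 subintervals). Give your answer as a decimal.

92.5

Δx = 2.
T_5 = (2/2)·[4.25 + 2·6.25 + 2·8.25 + 2·10.25 + 2·12.25 + 14.25] = 92.5.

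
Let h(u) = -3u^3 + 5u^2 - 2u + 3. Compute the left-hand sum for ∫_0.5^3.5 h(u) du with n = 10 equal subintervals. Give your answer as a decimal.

Δu = (3.5 − 0.5)/10 = 0.3.
Left endpoints: 0.5, 0.8, 1.1, 1.4, 1.7, 2, 2.3, 2.6, 2.9, 3.2.
h(0.5) = 2.875, h(0.8) = 3.064, h(1.1) = 2.857, h(1.4) = 1.768, h(1.7) = -0.689, h(2) = -5, h(2.3) = -11.651, h(2.6) = -21.128, h(2.9) = -33.917, h(3.2) = -50.504.
Sum = Δu · [h(0.5) + h(0.8) + h(1.1) + ...].
Sum = -33.6975.

-33.6975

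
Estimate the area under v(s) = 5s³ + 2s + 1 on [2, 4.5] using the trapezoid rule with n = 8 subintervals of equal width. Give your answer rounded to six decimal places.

Δs = (4.5 − 2)/8 = 0.3125.
v(2) = 45, v(2.3125) = 276305/4096, v(2.625) = 49505/512, v(2.9375) = 547275/4096, v(3.25) = 179.140625, v(3.5625) = 959245/4096, v(3.875) = 153435/512, v(4.1875) = 1542215/4096, v(4.5) = 465.625.
T_8 = (Δs/2)·[v(s_0) + 2v(s_1) + ... + 2v(s_{7}) + v(s_8)].
Sum ≈ 513.311768.

513.311768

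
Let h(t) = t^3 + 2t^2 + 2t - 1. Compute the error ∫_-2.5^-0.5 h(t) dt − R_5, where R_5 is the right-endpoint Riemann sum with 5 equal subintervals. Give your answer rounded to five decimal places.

-1.36667

Exact integral: ∫_-2.5^-0.5 h(t) dt ≈ -7.4166667.
R_5 = -6.05.
Error ≈ -7.4166667 − (-6.05) ≈ -1.36667.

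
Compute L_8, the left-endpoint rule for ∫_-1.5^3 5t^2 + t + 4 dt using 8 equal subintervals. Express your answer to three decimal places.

Δt = (3 − (-1.5))/8 = 0.5625.
Left endpoints: -1.5, -0.9375, -0.375, 0.1875, 0.75, 1.3125, 1.875, 2.4375.
f(-1.5) = 13.75, f(-0.9375) = 7.45703125, f(-0.375) = 4.328125, f(0.1875) = 4.36328125, f(0.75) = 7.5625, f(1.3125) = 13.92578125, f(1.875) = 23.453125, f(2.4375) = 36.14453125.
Sum = Δt · [f(-1.5) + f(-0.9375) + f(-0.375) + ...].
Sum ≈ 62.429.

62.429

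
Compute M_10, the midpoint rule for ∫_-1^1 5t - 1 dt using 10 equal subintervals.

-2

Δt = (1 − (-1))/10 = 0.2.
Midpoints: -0.9, -0.7, -0.5, -0.3, -0.1, 0.1, 0.3, 0.5, 0.7, 0.9.
f(-0.9) = -5.5, f(-0.7) = -4.5, f(-0.5) = -3.5, f(-0.3) = -2.5, f(-0.1) = -1.5, f(0.1) = -0.5, f(0.3) = 0.5, f(0.5) = 1.5, f(0.7) = 2.5, f(0.9) = 3.5.
Sum = Δt · [f(-0.9) + f(-0.7) + f(-0.5) + ...].
Sum = -2.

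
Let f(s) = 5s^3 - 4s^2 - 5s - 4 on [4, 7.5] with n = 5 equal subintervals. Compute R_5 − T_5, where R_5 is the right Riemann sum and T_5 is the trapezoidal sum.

R_5 = 3630.6025.
T_5 = 3066.79625.
R_5 − T_5 = 563.80625.

563.80625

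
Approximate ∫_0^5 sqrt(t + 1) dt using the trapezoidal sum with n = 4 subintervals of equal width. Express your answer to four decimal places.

9.0938

Δt = (5 − 0)/4 = 1.25.
f(0) ≈ 1.0000, f(1.25) ≈ 1.5000, f(2.5) ≈ 1.8708, f(3.75) ≈ 2.1794, f(5) ≈ 2.4495.
T_4 = (Δt/2)·[f(t_0) + 2f(t_1) + 2f(t_2) + 2f(t_3) + f(t_4)].
Sum ≈ 9.0938.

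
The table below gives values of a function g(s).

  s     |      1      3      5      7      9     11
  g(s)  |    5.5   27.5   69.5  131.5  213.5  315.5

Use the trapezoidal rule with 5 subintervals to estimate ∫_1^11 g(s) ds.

Δs = 2.
T_5 = (2/2)·[5.5 + 2·27.5 + 2·69.5 + 2·131.5 + 2·213.5 + 315.5] = 1205.

1205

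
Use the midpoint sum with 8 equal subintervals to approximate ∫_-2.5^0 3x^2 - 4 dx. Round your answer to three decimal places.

5.564

Δx = (0 − (-2.5))/8 = 0.3125.
Midpoints: -2.34375, -2.03125, -1.71875, -1.40625, -1.09375, -0.78125, -0.46875, -0.15625.
f(-2.34375) = 12779/1024, f(-2.03125) = 8579/1024, f(-1.71875) = 4979/1024, f(-1.40625) = 1979/1024, f(-1.09375) = -421/1024, f(-0.78125) = -2221/1024, f(-0.46875) = -3421/1024, f(-0.15625) = -4021/1024.
Sum = Δx · [f(-2.34375) + f(-2.03125) + f(-1.71875) + ...].
Sum ≈ 5.564.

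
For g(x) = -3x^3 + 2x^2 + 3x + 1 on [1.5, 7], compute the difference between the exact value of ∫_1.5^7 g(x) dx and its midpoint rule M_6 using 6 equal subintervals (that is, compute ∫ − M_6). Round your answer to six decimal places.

Exact integral: ∫_1.5^7 g(x) dx ≈ -1494.91145833.
M_6 ≈ -1480.95059317.
Error ≈ -1494.91145833 − (-1480.95059317) ≈ -13.960865.

-13.960865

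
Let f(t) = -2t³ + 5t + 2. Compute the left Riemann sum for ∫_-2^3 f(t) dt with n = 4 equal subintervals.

Δt = (3 − (-2))/4 = 1.25.
Left endpoints: -2, -0.75, 0.5, 1.75.
f(-2) = 8, f(-0.75) = -0.90625, f(0.5) = 4.25, f(1.75) = 0.03125.
Sum = Δt · [f(-2) + f(-0.75) + f(0.5) + f(1.75)].
Sum = 14.21875.

14.21875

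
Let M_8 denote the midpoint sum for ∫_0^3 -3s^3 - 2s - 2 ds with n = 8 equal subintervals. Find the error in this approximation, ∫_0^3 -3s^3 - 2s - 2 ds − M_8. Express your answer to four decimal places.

-0.4746

Exact integral: ∫_0^3 f(s) ds = -75.75.
M_8 ≈ -75.275391.
Error ≈ -75.75 − (-75.275391) ≈ -0.4746.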